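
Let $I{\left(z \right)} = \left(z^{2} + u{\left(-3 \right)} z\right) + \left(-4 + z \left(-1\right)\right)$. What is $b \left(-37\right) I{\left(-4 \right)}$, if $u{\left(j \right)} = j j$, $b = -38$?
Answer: $-28120$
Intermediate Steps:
$u{\left(j \right)} = j^{2}$
$I{\left(z \right)} = -4 + z^{2} + 8 z$ ($I{\left(z \right)} = \left(z^{2} + \left(-3\right)^{2} z\right) + \left(-4 + z \left(-1\right)\right) = \left(z^{2} + 9 z\right) - \left(4 + z\right) = -4 + z^{2} + 8 z$)
$b \left(-37\right) I{\left(-4 \right)} = \left(-38\right) \left(-37\right) \left(-4 + \left(-4\right)^{2} + 8 \left(-4\right)\right) = 1406 \left(-4 + 16 - 32\right) = 1406 \left(-20\right) = -28120$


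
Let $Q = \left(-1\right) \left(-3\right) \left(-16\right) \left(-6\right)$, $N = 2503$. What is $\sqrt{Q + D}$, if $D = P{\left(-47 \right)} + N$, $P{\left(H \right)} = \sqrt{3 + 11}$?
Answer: $\sqrt{2791 + \sqrt{14}} \approx 52.865$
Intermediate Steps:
$P{\left(H \right)} = \sqrt{14}$
$D = 2503 + \sqrt{14}$ ($D = \sqrt{14} + 2503 = 2503 + \sqrt{14} \approx 2506.7$)
$Q = 288$ ($Q = 3 \left(-16\right) \left(-6\right) = \left(-48\right) \left(-6\right) = 288$)
$\sqrt{Q + D} = \sqrt{288 + \left(2503 + \sqrt{14}\right)} = \sqrt{2791 + \sqrt{14}}$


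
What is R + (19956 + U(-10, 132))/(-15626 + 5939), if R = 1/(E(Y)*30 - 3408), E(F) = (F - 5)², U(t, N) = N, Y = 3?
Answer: -22019677/10616952 ≈ -2.0740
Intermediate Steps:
E(F) = (-5 + F)²
R = -1/3288 (R = 1/((-5 + 3)²*30 - 3408) = 1/((-2)²*30 - 3408) = 1/(4*30 - 3408) = 1/(120 - 3408) = 1/(-3288) = -1/3288 ≈ -0.00030414)
R + (19956 + U(-10, 132))/(-15626 + 5939) = -1/3288 + (19956 + 132)/(-15626 + 5939) = -1/3288 + 20088/(-9687) = -1/3288 + 20088*(-1/9687) = -1/3288 - 6696/3229 = -22019677/10616952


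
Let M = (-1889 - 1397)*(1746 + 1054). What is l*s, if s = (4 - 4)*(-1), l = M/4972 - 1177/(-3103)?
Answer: 0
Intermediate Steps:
M = -9200800 (M = -3286*2800 = -9200800)
l = -66692127/36047 (l = -9200800/4972 - 1177/(-3103) = -9200800*1/4972 - 1177*(-1/3103) = -2300200/1243 + 11/29 = -66692127/36047 ≈ -1850.1)
s = 0 (s = 0*(-1) = 0)
l*s = -66692127/36047*0 = 0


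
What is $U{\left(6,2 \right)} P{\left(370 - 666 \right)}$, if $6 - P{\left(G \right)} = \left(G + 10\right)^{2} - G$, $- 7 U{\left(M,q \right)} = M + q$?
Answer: $\frac{656688}{7} \approx 93813.0$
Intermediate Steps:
$U{\left(M,q \right)} = - \frac{M}{7} - \frac{q}{7}$ ($U{\left(M,q \right)} = - \frac{M + q}{7} = - \frac{M}{7} - \frac{q}{7}$)
$P{\left(G \right)} = 6 + G - \left(10 + G\right)^{2}$ ($P{\left(G \right)} = 6 - \left(\left(G + 10\right)^{2} - G\right) = 6 - \left(\left(10 + G\right)^{2} - G\right) = 6 + \left(G - \left(10 + G\right)^{2}\right) = 6 + G - \left(10 + G\right)^{2}$)
$U{\left(6,2 \right)} P{\left(370 - 666 \right)} = \left(\left(- \frac{1}{7}\right) 6 - \frac{2}{7}\right) \left(6 + \left(370 - 666\right) - \left(10 + \left(370 - 666\right)\right)^{2}\right) = \left(- \frac{6}{7} - \frac{2}{7}\right) \left(6 - 296 - \left(10 - 296\right)^{2}\right) = - \frac{8 \left(6 - 296 - \left(-286\right)^{2}\right)}{7} = - \frac{8 \left(6 - 296 - 81796\right)}{7} = \left(- \frac{8}{7}\right) \left(-82086\right) = \frac{656688}{7}$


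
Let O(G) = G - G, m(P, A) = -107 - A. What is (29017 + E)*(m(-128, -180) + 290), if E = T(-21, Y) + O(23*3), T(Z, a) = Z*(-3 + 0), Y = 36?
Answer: 10556040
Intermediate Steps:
T(Z, a) = -3*Z (T(Z, a) = Z*(-3) = -3*Z)
O(G) = 0
E = 63 (E = -3*(-21) + 0 = 63 + 0 = 63)
(29017 + E)*(m(-128, -180) + 290) = (29017 + 63)*((-107 - 1*(-180)) + 290) = 29080*((-107 + 180) + 290) = 29080*(73 + 290) = 29080*363 = 10556040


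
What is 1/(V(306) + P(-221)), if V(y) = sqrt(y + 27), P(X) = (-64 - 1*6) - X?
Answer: 151/22468 - 3*sqrt(37)/22468 ≈ 0.0059085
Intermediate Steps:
P(X) = -70 - X (P(X) = (-64 - 6) - X = -70 - X)
V(y) = sqrt(27 + y)
1/(V(306) + P(-221)) = 1/(sqrt(27 + 306) + (-70 - 1*(-221))) = 1/(sqrt(333) + (-70 + 221)) = 1/(3*sqrt(37) + 151) = 1/(151 + 3*sqrt(37))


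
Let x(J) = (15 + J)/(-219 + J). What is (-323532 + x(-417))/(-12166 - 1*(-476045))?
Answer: -2638025/3782398 ≈ -0.69745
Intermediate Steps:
x(J) = (15 + J)/(-219 + J)
(-323532 + x(-417))/(-12166 - 1*(-476045)) = (-323532 + (15 - 417)/(-219 - 417))/(-12166 - 1*(-476045)) = (-323532 - 402/(-636))/(-12166 + 476045) = (-323532 - 1/636*(-402))/463879 = (-323532 + 67/106)*(1/463879) = -34294325/106*1/463879 = -2638025/3782398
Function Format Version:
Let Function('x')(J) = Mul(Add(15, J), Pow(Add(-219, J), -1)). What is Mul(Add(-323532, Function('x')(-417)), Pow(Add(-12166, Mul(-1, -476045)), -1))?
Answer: Rational(-2638025, 3782398) ≈ -0.69745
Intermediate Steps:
Function('x')(J) = Mul(Pow(Add(-219, J), -1), Add(15, J))
Mul(Add(-323532, Function('x')(-417)), Pow(Add(-12166, Mul(-1, -476045)), -1)) = Mul(Add(-323532, Mul(Pow(Add(-219, -417), -1), Add(15, -417))), Pow(Add(-12166, Mul(-1, -476045)), -1)) = Mul(Add(-323532, Mul(Pow(-636, -1), -402)), Pow(Add(-12166, 476045), -1)) = Mul(Add(-323532, Mul(Rational(-1, 636), -402)), Pow(463879, -1)) = Mul(Add(-323532, Rational(67, 106)), Rational(1, 463879)) = Mul(Rational(-34294325, 106), Rational(1, 463879)) = Rational(-2638025, 3782398)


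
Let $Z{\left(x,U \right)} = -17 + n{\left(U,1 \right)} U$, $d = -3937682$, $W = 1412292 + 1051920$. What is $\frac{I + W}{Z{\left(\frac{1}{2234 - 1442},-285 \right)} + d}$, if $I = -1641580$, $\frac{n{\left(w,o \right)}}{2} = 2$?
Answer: $- \frac{822632}{3938839} \approx -0.20885$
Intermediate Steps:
$n{\left(w,o \right)} = 4$ ($n{\left(w,o \right)} = 2 \cdot 2 = 4$)
$W = 2464212$
$Z{\left(x,U \right)} = -17 + 4 U$
$\frac{I + W}{Z{\left(\frac{1}{2234 - 1442},-285 \right)} + d} = \frac{-1641580 + 2464212}{\left(-17 + 4 \left(-285\right)\right) - 3937682} = \frac{822632}{\left(-17 - 1140\right) - 3937682} = \frac{822632}{-1157 - 3937682} = \frac{822632}{-3938839} = 822632 \left(- \frac{1}{3938839}\right) = - \frac{822632}{3938839}$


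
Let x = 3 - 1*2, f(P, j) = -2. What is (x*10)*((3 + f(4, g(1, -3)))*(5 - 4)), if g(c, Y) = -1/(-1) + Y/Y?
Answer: 10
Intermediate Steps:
g(c, Y) = 2 (g(c, Y) = -1*(-1) + 1 = 1 + 1 = 2)
x = 1 (x = 3 - 2 = 1)
(x*10)*((3 + f(4, g(1, -3)))*(5 - 4)) = (1*10)*((3 - 2)*(5 - 4)) = 10*(1*1) = 10*1 = 10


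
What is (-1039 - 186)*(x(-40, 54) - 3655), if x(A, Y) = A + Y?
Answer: 4460225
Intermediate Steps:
(-1039 - 186)*(x(-40, 54) - 3655) = (-1039 - 186)*((-40 + 54) - 3655) = -1225*(14 - 3655) = -1225*(-3641) = 4460225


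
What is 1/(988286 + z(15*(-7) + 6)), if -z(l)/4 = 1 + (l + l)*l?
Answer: 1/909874 ≈ 1.0991e-6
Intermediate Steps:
z(l) = -4 - 8*l² (z(l) = -4*(1 + (l + l)*l) = -4*(1 + (2*l)*l) = -4*(1 + 2*l²) = -4 - 8*l²)
1/(988286 + z(15*(-7) + 6)) = 1/(988286 + (-4 - 8*(15*(-7) + 6)²)) = 1/(988286 + (-4 - 8*(-105 + 6)²)) = 1/(988286 + (-4 - 8*(-99)²)) = 1/(988286 + (-4 - 8*9801)) = 1/(988286 + (-4 - 78408)) = 1/(988286 - 78412) = 1/909874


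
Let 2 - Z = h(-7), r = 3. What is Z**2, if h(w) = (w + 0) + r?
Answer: 36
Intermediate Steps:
h(w) = 3 + w (h(w) = (w + 0) + 3 = w + 3 = 3 + w)
Z = 6 (Z = 2 - (3 - 7) = 2 - 1*(-4) = 2 + 4 = 6)
Z**2 = 6**2 = 36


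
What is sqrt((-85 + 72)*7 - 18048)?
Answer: I*sqrt(18139) ≈ 134.68*I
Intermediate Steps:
sqrt((-85 + 72)*7 - 18048) = sqrt(-13*7 - 18048) = sqrt(-91 - 18048) = sqrt(-18139) = I*sqrt(18139)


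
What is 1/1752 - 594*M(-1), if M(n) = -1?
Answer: 1040689/1752 ≈ 594.00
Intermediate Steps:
1/1752 - 594*M(-1) = 1/1752 - 594*(-1) = 1/1752 + 594 = 1040689/1752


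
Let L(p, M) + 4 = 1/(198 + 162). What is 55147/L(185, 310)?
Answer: -19852920/1439 ≈ -13796.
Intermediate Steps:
L(p, M) = -1439/360 (L(p, M) = -4 + 1/(198 + 162) = -4 + 1/360 = -1439/360)
55147/L(185, 310) = 55147/(-1439/360) = 55147*(-360/1439) = -19852920/1439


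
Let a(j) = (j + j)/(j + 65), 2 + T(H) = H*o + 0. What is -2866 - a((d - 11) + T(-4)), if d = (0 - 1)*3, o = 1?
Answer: -25786/9 ≈ -2865.1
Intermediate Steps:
T(H) = -2 + H (T(H) = -2 + (H*1 + 0) = -2 + (H + 0) = -2 + H)
d = -3 (d = -1*3 = -3)
a(j) = 2*j/(65 + j) (a(j) = (2*j)/(65 + j) = 2*j/(65 + j))
-2866 - a((d - 11) + T(-4)) = -2866 - 2*((-3 - 11) + (-2 - 4))/(65 + ((-3 - 11) + (-2 - 4))) = -2866 - 2*(-14 - 6)/(65 + (-14 - 6)) = -2866 - 2*(-20)/(65 - 20) = -2866 - 2*(-20)/45 = -2866 - 1*(-8/9) = -2866 + 8/9 = -25786/9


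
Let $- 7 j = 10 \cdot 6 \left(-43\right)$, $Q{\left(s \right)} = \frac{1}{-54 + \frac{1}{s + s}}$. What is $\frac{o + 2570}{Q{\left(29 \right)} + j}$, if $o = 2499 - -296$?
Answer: $\frac{117584705}{8077574} \approx 14.557$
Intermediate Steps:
$o = 2795$ ($o = 2499 + 296 = 2795$)
$Q{\left(s \right)} = \frac{1}{-54 + \frac{1}{2 s}}$
$j = \frac{2580}{7}$ ($j = - \frac{10 \cdot 6 \left(-43\right)}{7} = - \frac{10 \left(-258\right)}{7} = \left(- \frac{1}{7}\right) \left(-2580\right) = \frac{2580}{7} \approx 368.57$)
$\frac{o + 2570}{Q{\left(29 \right)} + j} = \frac{2795 + 2570}{\left(-2\right) 29 \frac{1}{-1 + 108 \cdot 29} + \frac{2580}{7}} = \frac{5365}{\left(-2\right) 29 \frac{1}{-1 + 3132} + \frac{2580}{7}} = \frac{5365}{\left(-2\right) 29 \cdot \frac{1}{3131} + \frac{2580}{7}} = \frac{5365}{- \frac{58}{3131} + \frac{2580}{7}} = \frac{5365}{\frac{8077574}{21917}} = 5365 \cdot \frac{21917}{8077574} = \frac{117584705}{8077574}$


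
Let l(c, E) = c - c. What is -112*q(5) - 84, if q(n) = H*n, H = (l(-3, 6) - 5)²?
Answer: -14084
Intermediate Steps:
l(c, E) = 0
H = 25 (H = (0 - 5)² = (-5)² = 25)
q(n) = 25*n
-112*q(5) - 84 = -2800*5 - 84 = -112*125 - 84 = -14000 - 84 = -14084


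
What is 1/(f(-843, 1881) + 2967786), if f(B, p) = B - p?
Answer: 1/2965062 ≈ 3.3726e-7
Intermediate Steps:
1/(f(-843, 1881) + 2967786) = 1/((-843 - 1*1881) + 2967786) = 1/((-843 - 1881) + 2967786) = 1/(-2724 + 2967786) = 1/2965062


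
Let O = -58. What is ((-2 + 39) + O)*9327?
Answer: -195867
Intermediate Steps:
((-2 + 39) + O)*9327 = ((-2 + 39) - 58)*9327 = (37 - 58)*9327 = -21*9327 = -195867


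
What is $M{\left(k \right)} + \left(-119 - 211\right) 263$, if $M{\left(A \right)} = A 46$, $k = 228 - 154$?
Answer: $-83386$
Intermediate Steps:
$k = 74$
$M{\left(A \right)} = 46 A$
$M{\left(k \right)} + \left(-119 - 211\right) 263 = 46 \cdot 74 + \left(-119 - 211\right) 263 = 3404 - 86790 = -83386$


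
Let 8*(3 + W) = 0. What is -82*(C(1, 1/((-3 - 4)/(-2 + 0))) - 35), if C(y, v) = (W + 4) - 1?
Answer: 2870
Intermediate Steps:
W = -3 (W = -3 + (⅛)*0 = -3 + 0 = -3)
C(y, v) = 0 (C(y, v) = (-3 + 4) - 1 = 1 - 1 = 0)
-82*(C(1, 1/((-3 - 4)/(-2 + 0))) - 35) = -82*(0 - 35) = -82*(-35) = 2870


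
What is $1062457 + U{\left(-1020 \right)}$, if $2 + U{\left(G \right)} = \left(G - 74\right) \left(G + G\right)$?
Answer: $3294215$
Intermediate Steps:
$U{\left(G \right)} = -2 + 2 G \left(-74 + G\right)$ ($U{\left(G \right)} = -2 + \left(G - 74\right) \left(G + G\right) = -2 + \left(-74 + G\right) 2 G = -2 + 2 G \left(-74 + G\right)$)
$1062457 + U{\left(-1020 \right)} = 1062457 - \left(-150958 - 2080800\right) = 1062457 + \left(-2 + 150960 + 2 \cdot 1040400\right) = 1062457 + \left(-2 + 150960 + 2080800\right) = 1062457 + 2231758 = 3294215$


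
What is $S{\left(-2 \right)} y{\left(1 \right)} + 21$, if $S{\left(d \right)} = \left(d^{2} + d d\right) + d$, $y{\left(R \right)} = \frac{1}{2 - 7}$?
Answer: $\frac{99}{5} \approx 19.8$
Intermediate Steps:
$y{\left(R \right)} = - \frac{1}{5}$ ($y{\left(R \right)} = \frac{1}{-5} = - \frac{1}{5}$)
$S{\left(d \right)} = d + 2 d^{2}$ ($S{\left(d \right)} = \left(d^{2} + d^{2}\right) + d = 2 d^{2} + d = d + 2 d^{2}$)
$S{\left(-2 \right)} y{\left(1 \right)} + 21 = - 2 \left(1 + 2 \left(-2\right)\right) \left(- \frac{1}{5}\right) + 21 = - 2 \left(1 - 4\right) \left(- \frac{1}{5}\right) + 21 = \left(-2\right) \left(-3\right) \left(- \frac{1}{5}\right) + 21 = 6 \left(- \frac{1}{5}\right) + 21 = - \frac{6}{5} + 21 = \frac{99}{5}$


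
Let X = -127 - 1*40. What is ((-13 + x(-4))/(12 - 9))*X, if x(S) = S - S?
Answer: 2171/3 ≈ 723.67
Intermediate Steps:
x(S) = 0
X = -167 (X = -127 - 40 = -167)
((-13 + x(-4))/(12 - 9))*X = ((-13 + 0)/(12 - 9))*(-167) = -13/3*(-167) = 2171/3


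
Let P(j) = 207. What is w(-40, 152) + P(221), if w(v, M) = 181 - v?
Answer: 428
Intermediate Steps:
w(-40, 152) + P(221) = (181 - 1*(-40)) + 207 = (181 + 40) + 207 = 221 + 207 = 428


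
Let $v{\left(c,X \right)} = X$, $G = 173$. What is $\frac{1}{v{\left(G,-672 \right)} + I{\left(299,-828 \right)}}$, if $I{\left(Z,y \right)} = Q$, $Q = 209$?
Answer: $- \frac{1}{463} \approx -0.0021598$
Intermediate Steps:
$I{\left(Z,y \right)} = 209$
$\frac{1}{v{\left(G,-672 \right)} + I{\left(299,-828 \right)}} = \frac{1}{-672 + 209} = \frac{1}{-463} = - \frac{1}{463}$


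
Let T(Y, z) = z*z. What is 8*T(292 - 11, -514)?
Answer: 2113568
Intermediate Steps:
T(Y, z) = z²
8*T(292 - 11, -514) = 8*(-514)² = 8*264196 = 2113568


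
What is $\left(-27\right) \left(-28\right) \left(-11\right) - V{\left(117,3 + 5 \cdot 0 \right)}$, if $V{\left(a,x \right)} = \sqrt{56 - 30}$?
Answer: $-8316 - \sqrt{26} \approx -8321.1$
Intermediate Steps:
$V{\left(a,x \right)} = \sqrt{26}$
$\left(-27\right) \left(-28\right) \left(-11\right) - V{\left(117,3 + 5 \cdot 0 \right)} = \left(-27\right) \left(-28\right) \left(-11\right) - \sqrt{26} = 756 \left(-11\right) - \sqrt{26} = -8316 - \sqrt{26}$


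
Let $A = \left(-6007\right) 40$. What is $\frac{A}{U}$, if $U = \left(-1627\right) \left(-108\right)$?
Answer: $- \frac{60070}{43929} \approx -1.3674$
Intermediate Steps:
$A = -240280$
$U = 175716$
$\frac{A}{U} = - \frac{240280}{175716} = \left(-240280\right) \frac{1}{175716} = - \frac{60070}{43929}$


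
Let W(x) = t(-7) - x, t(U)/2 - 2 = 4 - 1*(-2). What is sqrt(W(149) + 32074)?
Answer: 39*sqrt(21) ≈ 178.72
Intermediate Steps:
t(U) = 16 (t(U) = 4 + 2*(4 - 1*(-2)) = 4 + 2*(4 + 2) = 4 + 2*6 = 4 + 12 = 16)
W(x) = 16 - x
sqrt(W(149) + 32074) = sqrt((16 - 1*149) + 32074) = sqrt((16 - 149) + 32074) = sqrt(-133 + 32074) = sqrt(31941) = 39*sqrt(21)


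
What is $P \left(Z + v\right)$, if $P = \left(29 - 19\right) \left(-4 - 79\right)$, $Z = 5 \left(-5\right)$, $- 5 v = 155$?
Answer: $46480$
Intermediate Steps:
$v = -31$ ($v = \left(- \frac{1}{5}\right) 155 = -31$)
$Z = -25$
$P = -830$ ($P = 10 \left(-83\right) = -830$)
$P \left(Z + v\right) = - 830 \left(-25 - 31\right) = \left(-830\right) \left(-56\right) = 46480$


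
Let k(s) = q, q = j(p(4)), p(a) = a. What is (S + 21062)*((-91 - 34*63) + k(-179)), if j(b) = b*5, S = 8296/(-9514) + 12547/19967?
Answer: -4427126879829033/94983019 ≈ -4.6610e+7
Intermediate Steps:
S = -23137037/94983019 (S = 8296*(-1/9514) + 12547*(1/19967) = -4148/4757 + 12547/19967 = -23137037/94983019 ≈ -0.24359)
j(b) = 5*b
q = 20 (q = 5*4 = 20)
k(s) = 20
(S + 21062)*((-91 - 34*63) + k(-179)) = (-23137037/94983019 + 21062)*((-91 - 34*63) + 20) = 2000509209141*((-91 - 2142) + 20)/94983019 = 2000509209141*(-2233 + 20)/94983019 = (2000509209141/94983019)*(-2213) = -4427126879829033/94983019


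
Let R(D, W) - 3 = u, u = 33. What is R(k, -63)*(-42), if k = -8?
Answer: -1512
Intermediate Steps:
R(D, W) = 36 (R(D, W) = 3 + 33 = 36)
R(k, -63)*(-42) = 36*(-42) = -1512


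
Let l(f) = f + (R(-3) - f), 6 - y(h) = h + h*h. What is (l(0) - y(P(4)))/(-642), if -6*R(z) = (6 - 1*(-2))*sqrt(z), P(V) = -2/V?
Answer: 25/2568 + 2*I*sqrt(3)/963 ≈ 0.0097352 + 0.0035972*I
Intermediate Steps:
R(z) = -4*sqrt(z)/3 (R(z) = -(6 - 1*(-2))*sqrt(z)/6 = -(6 + 2)*sqrt(z)/6 = -4*sqrt(z)/3)
y(h) = 6 - h - h**2 (y(h) = 6 - (h + h*h) = 6 - (h + h**2) = 6 + (-h - h**2) = 6 - h - h**2)
l(f) = -4*I*sqrt(3)/3 (l(f) = f + (-4*I*sqrt(3)/3 - f) = f + (-f - 4*I*sqrt(3)/3) = -4*I*sqrt(3)/3)
(l(0) - y(P(4)))/(-642) = (-4*I*sqrt(3)/3 - (6 - (-2)/4 - (-2/4)**2))/(-642) = (-4*I*sqrt(3)/3 - (6 - (-2)/4 - (-2*1/4)**2))*(-1/642) = (-4*I*sqrt(3)/3 - (6 - 1*(-1/2) - (-1/2)**2))*(-1/642) = (-4*I*sqrt(3)/3 - (6 + 1/2 - 1*1/4))*(-1/642) = (-4*I*sqrt(3)/3 - (6 + 1/2 - 1/4))*(-1/642) = (-4*I*sqrt(3)/3 - 1*25/4)*(-1/642) = (-4*I*sqrt(3)/3 - 25/4)*(-1/642) = (-25/4 - 4*I*sqrt(3)/3)*(-1/642) = 25/2568 + 2*I*sqrt(3)/963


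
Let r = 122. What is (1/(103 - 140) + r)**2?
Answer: 20367169/1369 ≈ 14877.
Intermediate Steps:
(1/(103 - 140) + r)**2 = (1/(103 - 140) + 122)**2 = (1/(-37) + 122)**2 = (-1/37 + 122)**2 = (4513/37)**2 = 20367169/1369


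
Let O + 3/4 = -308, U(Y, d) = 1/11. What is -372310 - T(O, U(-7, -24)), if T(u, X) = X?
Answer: -4095411/11 ≈ -3.7231e+5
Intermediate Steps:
U(Y, d) = 1/11
O = -1235/4 (O = -¾ - 308 = -1235/4 ≈ -308.75)
-372310 - T(O, U(-7, -24)) = -372310 - 1*1/11 = -372310 - 1/11 = -4095411/11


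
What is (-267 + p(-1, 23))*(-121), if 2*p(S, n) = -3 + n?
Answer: 31097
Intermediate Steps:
p(S, n) = -3/2 + n/2 (p(S, n) = (-3 + n)/2 = -3/2 + n/2)
(-267 + p(-1, 23))*(-121) = (-267 + (-3/2 + (½)*23))*(-121) = (-267 + (-3/2 + 23/2))*(-121) = (-267 + 10)*(-121) = -257*(-121) = 31097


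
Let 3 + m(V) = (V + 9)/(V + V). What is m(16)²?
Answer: 5041/1024 ≈ 4.9229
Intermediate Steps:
m(V) = -3 + (9 + V)/(2*V) (m(V) = -3 + (V + 9)/(V + V) = -3 + (9 + V)/((2*V)) = -3 + (9 + V)*(1/(2*V)) = -3 + (9 + V)/(2*V))
m(16)² = ((½)*(9 - 5*16)/16)² = ((½)*(1/16)*(9 - 80))² = ((½)*(1/16)*(-71))² = (-71/32)² = 5041/1024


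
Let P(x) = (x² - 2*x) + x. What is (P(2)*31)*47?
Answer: 2914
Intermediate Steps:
P(x) = x² - x
(P(2)*31)*47 = ((2*(-1 + 2))*31)*47 = ((2*1)*31)*47 = (2*31)*47 = 62*47 = 2914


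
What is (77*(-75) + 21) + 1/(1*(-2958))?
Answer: -17020333/2958 ≈ -5754.0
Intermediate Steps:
(77*(-75) + 21) + 1/(1*(-2958)) = (-5775 + 21) + 1/(-2958) = -5754 - 1/2958 = -17020333/2958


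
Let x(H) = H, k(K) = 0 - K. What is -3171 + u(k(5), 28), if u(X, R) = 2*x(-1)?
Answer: -3173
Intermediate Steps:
k(K) = -K
u(X, R) = -2 (u(X, R) = 2*(-1) = -2)
-3171 + u(k(5), 28) = -3171 - 2 = -3173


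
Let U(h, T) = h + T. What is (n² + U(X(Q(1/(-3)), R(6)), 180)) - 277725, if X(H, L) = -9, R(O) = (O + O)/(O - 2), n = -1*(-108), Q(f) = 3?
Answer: -265890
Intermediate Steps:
n = 108
R(O) = 2*O/(-2 + O) (R(O) = (2*O)/(-2 + O) = 2*O/(-2 + O))
U(h, T) = T + h
(n² + U(X(Q(1/(-3)), R(6)), 180)) - 277725 = (108² + (180 - 9)) - 277725 = (11664 + 171) - 277725 = 11835 - 277725 = -265890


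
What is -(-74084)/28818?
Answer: 37042/14409 ≈ 2.5708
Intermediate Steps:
-(-74084)/28818 = -1*(-37042/14409) = 37042/14409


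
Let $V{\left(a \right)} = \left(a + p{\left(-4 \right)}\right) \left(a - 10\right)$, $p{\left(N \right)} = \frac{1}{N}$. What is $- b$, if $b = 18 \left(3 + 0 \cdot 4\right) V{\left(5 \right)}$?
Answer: $\frac{2565}{2} \approx 1282.5$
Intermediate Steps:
$V{\left(a \right)} = \left(-10 + a\right) \left(- \frac{1}{4} + a\right)$ ($V{\left(a \right)} = \left(a + \frac{1}{-4}\right) \left(a - 10\right) = \left(a - \frac{1}{4}\right) \left(-10 + a\right) = \left(- \frac{1}{4} + a\right) \left(-10 + a\right) = \left(-10 + a\right) \left(- \frac{1}{4} + a\right)$)
$b = - \frac{2565}{2}$ ($b = 18 \left(3 + 0 \cdot 4\right) \left(\frac{5}{2} + 5^{2} - \frac{205}{4}\right) = 18 \left(3 + 0\right) \left(\frac{5}{2} + 25 - \frac{205}{4}\right) = 18 \cdot 3 \left(- \frac{95}{4}\right) = 54 \left(- \frac{95}{4}\right) = - \frac{2565}{2} \approx -1282.5$)
$- b = \left(-1\right) \left(- \frac{2565}{2}\right) = \frac{2565}{2}$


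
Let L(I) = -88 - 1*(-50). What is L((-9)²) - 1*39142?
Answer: -39180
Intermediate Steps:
L(I) = -38 (L(I) = -88 + 50 = -38)
L((-9)²) - 1*39142 = -38 - 1*39142 = -38 - 39142 = -39180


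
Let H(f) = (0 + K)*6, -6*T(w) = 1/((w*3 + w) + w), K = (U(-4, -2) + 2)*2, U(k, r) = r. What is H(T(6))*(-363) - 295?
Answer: -295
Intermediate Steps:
K = 0 (K = (-2 + 2)*2 = 0*2 = 0)
T(w) = -1/(30*w) (T(w) = -1/(6*((w*3 + w) + w)) = -1/(6*((3*w + w) + w)) = -1/(6*(4*w + w)) = -1/(5*w)/6 = -1/(30*w))
H(f) = 0 (H(f) = (0 + 0)*6 = 0*6 = 0)
H(T(6))*(-363) - 295 = 0*(-363) - 295 = 0 - 295 = -295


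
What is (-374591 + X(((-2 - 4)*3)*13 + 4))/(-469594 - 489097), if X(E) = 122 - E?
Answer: 374239/958691 ≈ 0.39036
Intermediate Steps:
(-374591 + X(((-2 - 4)*3)*13 + 4))/(-469594 - 489097) = (-374591 + (122 - (((-2 - 4)*3)*13 + 4)))/(-469594 - 489097) = (-374591 + (122 - (-6*3*13 + 4)))/(-958691) = (-374591 + (122 - (-18*13 + 4)))*(-1/958691) = (-374591 + (122 - (-234 + 4)))*(-1/958691) = (-374591 + (122 - 1*(-230)))*(-1/958691) = (-374591 + (122 + 230))*(-1/958691) = (-374591 + 352)*(-1/958691) = -374239*(-1/958691) = 374239/958691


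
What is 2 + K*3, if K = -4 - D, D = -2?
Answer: -4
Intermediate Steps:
K = -2 (K = -4 - 1*(-2) = -4 + 2 = -2)
2 + K*3 = 2 - 2*3 = 2 - 6 = -4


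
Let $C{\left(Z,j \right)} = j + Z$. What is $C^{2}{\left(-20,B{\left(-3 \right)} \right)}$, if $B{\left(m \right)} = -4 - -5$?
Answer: $361$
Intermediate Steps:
$B{\left(m \right)} = 1$ ($B{\left(m \right)} = -4 + 5 = 1$)
$C{\left(Z,j \right)} = Z + j$
$C^{2}{\left(-20,B{\left(-3 \right)} \right)} = \left(-20 + 1\right)^{2} = \left(-19\right)^{2} = 361$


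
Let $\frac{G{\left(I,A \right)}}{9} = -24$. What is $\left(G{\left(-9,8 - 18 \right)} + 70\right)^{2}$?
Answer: $21316$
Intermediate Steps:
$G{\left(I,A \right)} = -216$ ($G{\left(I,A \right)} = 9 \left(-24\right) = -216$)
$\left(G{\left(-9,8 - 18 \right)} + 70\right)^{2} = \left(-216 + 70\right)^{2} = \left(-146\right)^{2} = 21316$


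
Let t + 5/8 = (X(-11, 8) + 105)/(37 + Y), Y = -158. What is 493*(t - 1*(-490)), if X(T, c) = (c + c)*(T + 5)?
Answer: 233505999/968 ≈ 2.4123e+5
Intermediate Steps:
X(T, c) = 2*c*(5 + T) (X(T, c) = (2*c)*(5 + T) = 2*c*(5 + T))
t = -677/968 (t = -5/8 + (2*8*(5 - 11) + 105)/(37 - 158) = -5/8 + (2*8*(-6) + 105)/(-121) = -5/8 + (-96 + 105)*(-1/121) = -5/8 + 9*(-1/121) = -5/8 - 9/121 = -677/968 ≈ -0.69938)
493*(t - 1*(-490)) = 493*(-677/968 - 1*(-490)) = 493*(-677/968 + 490) = 493*(473643/968) = 233505999/968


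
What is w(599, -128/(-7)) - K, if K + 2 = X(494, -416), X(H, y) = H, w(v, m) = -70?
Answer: -562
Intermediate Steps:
K = 492 (K = -2 + 494 = 492)
w(599, -128/(-7)) - K = -70 - 1*492 = -70 - 492 = -562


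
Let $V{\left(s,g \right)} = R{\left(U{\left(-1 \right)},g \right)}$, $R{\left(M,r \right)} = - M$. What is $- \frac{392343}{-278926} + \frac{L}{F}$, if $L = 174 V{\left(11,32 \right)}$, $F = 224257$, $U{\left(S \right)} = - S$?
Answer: $\frac{3032314863}{2156934758} \approx 1.4058$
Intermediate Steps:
$V{\left(s,g \right)} = -1$ ($V{\left(s,g \right)} = - \left(-1\right) \left(-1\right) = \left(-1\right) 1 = -1$)
$L = -174$ ($L = 174 \left(-1\right) = -174$)
$- \frac{392343}{-278926} + \frac{L}{F} = - \frac{392343}{-278926} - \frac{174}{224257} = \left(-392343\right) \left(- \frac{1}{278926}\right) - \frac{6}{7733} = \frac{392343}{278926} - \frac{6}{7733} = \frac{3032314863}{2156934758}$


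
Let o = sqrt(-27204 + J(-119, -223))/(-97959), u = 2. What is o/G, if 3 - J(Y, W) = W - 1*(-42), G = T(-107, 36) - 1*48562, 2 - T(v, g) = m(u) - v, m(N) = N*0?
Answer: 2*I*sqrt(6755)/4767370653 ≈ 3.448e-8*I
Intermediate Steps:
m(N) = 0
T(v, g) = 2 + v (T(v, g) = 2 - (0 - v) = 2 - (-1)*v = 2 + v)
G = -48667 (G = (2 - 107) - 1*48562 = -105 - 48562 = -48667)
J(Y, W) = -39 - W (J(Y, W) = 3 - (W - 1*(-42)) = 3 - (W + 42) = 3 - (42 + W) = 3 + (-42 - W) = -39 - W)
o = -2*I*sqrt(6755)/97959 (o = sqrt(-27204 + (-39 - 1*(-223)))/(-97959) = sqrt(-27204 + (-39 + 223))*(-1/97959) = sqrt(-27204 + 184)*(-1/97959) = sqrt(-27020)*(-1/97959) = (2*I*sqrt(6755))*(-1/97959) = -2*I*sqrt(6755)/97959 ≈ -0.001678*I)
o/G = -2*I*sqrt(6755)/97959/(-48667) = -2*I*sqrt(6755)/97959*(-1/48667) = 2*I*sqrt(6755)/4767370653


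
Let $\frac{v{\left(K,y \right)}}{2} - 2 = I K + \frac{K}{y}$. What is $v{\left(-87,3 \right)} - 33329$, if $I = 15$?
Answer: $-35993$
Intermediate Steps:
$v{\left(K,y \right)} = 4 + 30 K + \frac{2 K}{y}$ ($v{\left(K,y \right)} = 4 + 2 \left(15 K + \frac{K}{y}\right) = 4 + \left(30 K + \frac{2 K}{y}\right) = 4 + 30 K + \frac{2 K}{y}$)
$v{\left(-87,3 \right)} - 33329 = \left(4 + 30 \left(-87\right) + 2 \left(-87\right) \frac{1}{3}\right) - 33329 = \left(4 - 2610 + 2 \left(-87\right) \frac{1}{3}\right) - 33329 = \left(4 - 2610 - 58\right) - 33329 = -2664 - 33329 = -35993$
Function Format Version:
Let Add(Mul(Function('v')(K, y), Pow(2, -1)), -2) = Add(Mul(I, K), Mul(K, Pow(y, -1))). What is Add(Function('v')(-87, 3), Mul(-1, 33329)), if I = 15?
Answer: -35993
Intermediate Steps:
Function('v')(K, y) = Add(4, Mul(30, K), Mul(2, K, Pow(y, -1))) (Function('v')(K, y) = Add(4, Mul(2, Add(Mul(15, K), Mul(K, Pow(y, -1))))) = Add(4, Add(Mul(30, K), Mul(2, K, Pow(y, -1)))) = Add(4, Mul(30, K), Mul(2, K, Pow(y, -1))))
Add(Function('v')(-87, 3), Mul(-1, 33329)) = Add(Add(4, Mul(30, -87), Mul(2, -87, Pow(3, -1))), Mul(-1, 33329)) = Add(Add(4, -2610, Mul(2, -87, Rational(1, 3))), -33329) = Add(Add(4, -2610, -58), -33329) = Add(-2664, -33329) = -35993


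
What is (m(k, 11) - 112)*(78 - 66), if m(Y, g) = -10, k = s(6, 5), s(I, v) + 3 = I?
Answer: -1464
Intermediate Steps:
s(I, v) = -3 + I
k = 3 (k = -3 + 6 = 3)
(m(k, 11) - 112)*(78 - 66) = (-10 - 112)*(78 - 66) = -122*12 = -1464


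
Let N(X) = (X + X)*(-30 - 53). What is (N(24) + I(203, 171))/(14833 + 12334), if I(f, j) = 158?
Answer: -3826/27167 ≈ -0.14083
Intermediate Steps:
N(X) = -166*X (N(X) = (2*X)*(-83) = -166*X)
(N(24) + I(203, 171))/(14833 + 12334) = (-166*24 + 158)/(14833 + 12334) = (-3984 + 158)/27167 = -3826*1/27167 = -3826/27167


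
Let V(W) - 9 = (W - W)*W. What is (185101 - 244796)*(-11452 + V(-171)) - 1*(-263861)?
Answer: 683353746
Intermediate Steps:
V(W) = 9 (V(W) = 9 + (W - W)*W = 9 + 0*W = 9 + 0 = 9)
(185101 - 244796)*(-11452 + V(-171)) - 1*(-263861) = (185101 - 244796)*(-11452 + 9) - 1*(-263861) = -59695*(-11443) + 263861 = 683089885 + 263861 = 683353746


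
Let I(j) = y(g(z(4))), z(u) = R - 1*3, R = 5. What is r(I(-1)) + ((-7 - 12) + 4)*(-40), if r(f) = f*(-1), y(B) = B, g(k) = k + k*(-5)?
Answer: 608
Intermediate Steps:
z(u) = 2 (z(u) = 5 - 1*3 = 5 - 3 = 2)
g(k) = -4*k (g(k) = k - 5*k = -4*k)
I(j) = -8 (I(j) = -4*2 = -8)
r(f) = -f
r(I(-1)) + ((-7 - 12) + 4)*(-40) = -1*(-8) + ((-7 - 12) + 4)*(-40) = 8 + (-19 + 4)*(-40) = 8 - 15*(-40) = 8 + 600 = 608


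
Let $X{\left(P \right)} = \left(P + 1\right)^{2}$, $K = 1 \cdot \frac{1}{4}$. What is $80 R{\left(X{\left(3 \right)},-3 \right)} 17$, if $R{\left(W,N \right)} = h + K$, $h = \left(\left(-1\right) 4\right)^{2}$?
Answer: $22100$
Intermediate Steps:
$K = \frac{1}{4}$ ($K = 1 \cdot \frac{1}{4} = \frac{1}{4} \approx 0.25$)
$h = 16$ ($h = \left(-4\right)^{2} = 16$)
$X{\left(P \right)} = \left(1 + P\right)^{2}$
$R{\left(W,N \right)} = \frac{65}{4}$ ($R{\left(W,N \right)} = 16 + \frac{1}{4} = \frac{65}{4}$)
$80 R{\left(X{\left(3 \right)},-3 \right)} 17 = 80 \cdot \frac{65}{4} \cdot 17 = 1300 \cdot 17 = 22100$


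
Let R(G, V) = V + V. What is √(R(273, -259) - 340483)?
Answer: 3*I*√37889 ≈ 583.95*I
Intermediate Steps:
R(G, V) = 2*V
√(R(273, -259) - 340483) = √(2*(-259) - 340483) = √(-518 - 340483) = √(-341001) = 3*I*√37889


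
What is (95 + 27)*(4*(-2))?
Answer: -976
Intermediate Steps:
(95 + 27)*(4*(-2)) = 122*(-8) = -976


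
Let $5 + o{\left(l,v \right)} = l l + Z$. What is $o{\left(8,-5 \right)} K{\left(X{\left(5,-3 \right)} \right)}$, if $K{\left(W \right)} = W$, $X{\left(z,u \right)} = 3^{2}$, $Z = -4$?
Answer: $495$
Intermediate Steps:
$X{\left(z,u \right)} = 9$
$o{\left(l,v \right)} = -9 + l^{2}$ ($o{\left(l,v \right)} = -5 + \left(l l - 4\right) = -5 + \left(l^{2} - 4\right) = -5 + \left(-4 + l^{2}\right) = -9 + l^{2}$)
$o{\left(8,-5 \right)} K{\left(X{\left(5,-3 \right)} \right)} = \left(-9 + 8^{2}\right) 9 = \left(-9 + 64\right) 9 = 55 \cdot 9 = 495$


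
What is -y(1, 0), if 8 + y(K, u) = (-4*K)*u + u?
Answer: 8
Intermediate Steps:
y(K, u) = -8 + u - 4*K*u (y(K, u) = -8 + ((-4*K)*u + u) = -8 + (-4*K*u + u) = -8 + (u - 4*K*u) = -8 + u - 4*K*u)
-y(1, 0) = -(-8 + 0 - 4*1*0) = -(-8 + 0 + 0) = -1*(-8) = 8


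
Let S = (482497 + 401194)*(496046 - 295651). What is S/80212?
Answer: 177087257945/80212 ≈ 2.2077e+6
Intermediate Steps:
S = 177087257945 (S = 883691*200395 = 177087257945)
S/80212 = 177087257945/80212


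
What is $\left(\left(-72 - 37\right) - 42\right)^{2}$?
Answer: $22801$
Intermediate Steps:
$\left(\left(-72 - 37\right) - 42\right)^{2} = \left(-109 - 42\right)^{2} = \left(-151\right)^{2} = 22801$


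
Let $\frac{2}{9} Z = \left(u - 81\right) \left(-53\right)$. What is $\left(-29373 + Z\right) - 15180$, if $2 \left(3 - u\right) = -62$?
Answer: $- \frac{66687}{2} \approx -33344.0$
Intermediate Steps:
$u = 34$ ($u = 3 - -31 = 3 + 31 = 34$)
$Z = \frac{22419}{2}$ ($Z = \frac{9 \left(34 - 81\right) \left(-53\right)}{2} = \frac{9 \left(\left(-47\right) \left(-53\right)\right)}{2} = \frac{9}{2} \cdot 2491 = \frac{22419}{2} \approx 11210.0$)
$\left(-29373 + Z\right) - 15180 = \left(-29373 + \frac{22419}{2}\right) - 15180 = - \frac{36327}{2} - 15180 = - \frac{66687}{2}$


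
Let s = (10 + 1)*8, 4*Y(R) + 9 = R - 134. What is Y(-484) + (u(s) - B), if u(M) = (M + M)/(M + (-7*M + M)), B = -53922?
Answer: 1075297/20 ≈ 53765.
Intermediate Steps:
Y(R) = -143/4 + R/4 (Y(R) = -9/4 + (R - 134)/4 = -9/4 + (-134 + R)/4 = -9/4 + (-67/2 + R/4) = -143/4 + R/4)
s = 88 (s = 11*8 = 88)
u(M) = -⅖ (u(M) = (2*M)/(M - 6*M) = (2*M)/((-5*M)) = (2*M)*(-1/(5*M)) = -⅖)
Y(-484) + (u(s) - B) = (-143/4 + (¼)*(-484)) + (-⅖ - 1*(-53922)) = (-143/4 - 121) + (-⅖ + 53922) = -627/4 + 269608/5 = 1075297/20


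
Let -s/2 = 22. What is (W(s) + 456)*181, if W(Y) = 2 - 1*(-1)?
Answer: 83079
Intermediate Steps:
s = -44 (s = -2*22 = -44)
W(Y) = 3 (W(Y) = 2 + 1 = 3)
(W(s) + 456)*181 = (3 + 456)*181 = 459*181 = 83079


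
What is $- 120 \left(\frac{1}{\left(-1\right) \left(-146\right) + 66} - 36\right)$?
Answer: $\frac{228930}{53} \approx 4319.4$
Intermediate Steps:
$- 120 \left(\frac{1}{\left(-1\right) \left(-146\right) + 66} - 36\right) = - 120 \left(\frac{1}{146 + 66} - 36\right) = - 120 \left(\frac{1}{212} - 36\right) = \left(-120\right) \left(- \frac{7631}{212}\right) = \frac{228930}{53}$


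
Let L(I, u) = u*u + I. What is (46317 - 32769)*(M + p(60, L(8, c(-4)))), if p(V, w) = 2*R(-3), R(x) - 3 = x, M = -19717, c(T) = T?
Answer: -267125916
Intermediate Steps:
R(x) = 3 + x
L(I, u) = I + u² (L(I, u) = u² + I = I + u²)
p(V, w) = 0 (p(V, w) = 2*(3 - 3) = 2*0 = 0)
(46317 - 32769)*(M + p(60, L(8, c(-4)))) = (46317 - 32769)*(-19717 + 0) = 13548*(-19717) = -267125916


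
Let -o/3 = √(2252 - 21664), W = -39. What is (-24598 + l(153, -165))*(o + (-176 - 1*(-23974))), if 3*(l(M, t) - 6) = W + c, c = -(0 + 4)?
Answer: -1756744562/3 + 147638*I*√4853 ≈ -5.8558e+8 + 1.0285e+7*I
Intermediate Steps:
c = -4 (c = -1*4 = -4)
o = -6*I*√4853 (o = -3*√(2252 - 21664) = -6*I*√4853 ≈ -417.98*I)
l(M, t) = -25/3 (l(M, t) = 6 + (-39 - 4)/3 = 6 + (⅓)*(-43) = 6 - 43/3 = -25/3)
(-24598 + l(153, -165))*(o + (-176 - 1*(-23974))) = (-24598 - 25/3)*(-6*I*√4853 + (-176 - 1*(-23974))) = -73819*(-6*I*√4853 + (-176 + 23974))/3 = -73819*(-6*I*√4853 + 23798)/3 = -73819*(23798 - 6*I*√4853)/3 = -1756744562/3 + 147638*I*√4853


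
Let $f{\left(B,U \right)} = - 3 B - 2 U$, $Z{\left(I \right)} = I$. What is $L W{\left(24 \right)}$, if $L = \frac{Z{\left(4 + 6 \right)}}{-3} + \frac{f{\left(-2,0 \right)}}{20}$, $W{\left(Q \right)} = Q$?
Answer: $- \frac{364}{5} \approx -72.8$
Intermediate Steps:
$L = - \frac{91}{30}$ ($L = \frac{4 + 6}{-3} + \frac{\left(-3\right) \left(-2\right) - 0}{20} = 10 \left(- \frac{1}{3}\right) + \left(6 + 0\right) \frac{1}{20} = - \frac{10}{3} + 6 \cdot \frac{1}{20} = - \frac{10}{3} + \frac{3}{10} = - \frac{91}{30} \approx -3.0333$)
$L W{\left(24 \right)} = \left(- \frac{91}{30}\right) 24 = - \frac{364}{5}$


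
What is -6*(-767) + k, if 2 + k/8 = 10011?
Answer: 84674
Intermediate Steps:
k = 80072 (k = -16 + 8*10011 = -16 + 80088 = 80072)
-6*(-767) + k = -6*(-767) + 80072 = 4602 + 80072 = 84674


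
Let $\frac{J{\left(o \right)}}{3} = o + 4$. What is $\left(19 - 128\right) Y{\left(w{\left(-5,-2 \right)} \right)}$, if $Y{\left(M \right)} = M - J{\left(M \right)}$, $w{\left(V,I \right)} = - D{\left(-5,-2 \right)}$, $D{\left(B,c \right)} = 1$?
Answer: $1090$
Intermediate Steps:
$J{\left(o \right)} = 12 + 3 o$ ($J{\left(o \right)} = 3 \left(o + 4\right) = 3 \left(4 + o\right) = 12 + 3 o$)
$w{\left(V,I \right)} = -1$ ($w{\left(V,I \right)} = \left(-1\right) 1 = -1$)
$Y{\left(M \right)} = -12 - 2 M$ ($Y{\left(M \right)} = M - \left(12 + 3 M\right) = -12 - 2 M$)
$\left(19 - 128\right) Y{\left(w{\left(-5,-2 \right)} \right)} = \left(19 - 128\right) \left(-12 - -2\right) = - 109 \left(-12 + 2\right) = \left(-109\right) \left(-10\right) = 1090$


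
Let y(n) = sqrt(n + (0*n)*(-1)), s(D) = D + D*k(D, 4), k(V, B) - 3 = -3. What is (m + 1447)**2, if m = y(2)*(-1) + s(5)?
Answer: (1452 - sqrt(2))**2 ≈ 2.1042e+6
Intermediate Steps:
k(V, B) = 0 (k(V, B) = 3 - 3 = 0)
s(D) = D (s(D) = D + D*0 = D + 0 = D)
y(n) = sqrt(n) (y(n) = sqrt(n + 0*(-1)) = sqrt(n + 0) = sqrt(n))
m = 5 - sqrt(2) (m = sqrt(2)*(-1) + 5 = -sqrt(2) + 5 = 5 - sqrt(2) ≈ 3.5858)
(m + 1447)**2 = ((5 - sqrt(2)) + 1447)**2 = (1452 - sqrt(2))**2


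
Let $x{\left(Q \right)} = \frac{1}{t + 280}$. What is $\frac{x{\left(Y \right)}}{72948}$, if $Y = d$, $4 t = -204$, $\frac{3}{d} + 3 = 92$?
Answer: $\frac{1}{16705092} \approx 5.9862 \cdot 10^{-8}$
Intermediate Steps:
$d = \frac{3}{89}$ ($d = \frac{3}{-3 + 92} = \frac{3}{89} \approx 0.033708$)
$t = -51$ ($t = \frac{1}{4} \left(-204\right) = -51$)
$Y = \frac{3}{89} \approx 0.033708$
$x{\left(Q \right)} = \frac{1}{229}$ ($x{\left(Q \right)} = \frac{1}{-51 + 280} = \frac{1}{229}$)
$\frac{x{\left(Y \right)}}{72948} = \frac{1}{229 \cdot 72948} = \frac{1}{229} \cdot \frac{1}{72948} = \frac{1}{16705092}$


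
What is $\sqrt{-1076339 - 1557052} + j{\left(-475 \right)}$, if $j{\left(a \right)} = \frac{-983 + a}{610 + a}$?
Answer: $- \frac{54}{5} + 9 i \sqrt{32511} \approx -10.8 + 1622.8 i$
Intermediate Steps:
$j{\left(a \right)} = \frac{-983 + a}{610 + a}$
$\sqrt{-1076339 - 1557052} + j{\left(-475 \right)} = \sqrt{-1076339 - 1557052} + \frac{-983 - 475}{610 - 475} = \sqrt{-2633391} + \frac{1}{135} \left(-1458\right) = 9 i \sqrt{32511} + \frac{1}{135} \left(-1458\right) = 9 i \sqrt{32511} - \frac{54}{5} = - \frac{54}{5} + 9 i \sqrt{32511}$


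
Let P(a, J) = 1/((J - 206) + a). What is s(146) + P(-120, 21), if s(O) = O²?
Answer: 6501379/305 ≈ 21316.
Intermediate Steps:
P(a, J) = 1/(-206 + J + a) (P(a, J) = 1/((-206 + J) + a) = 1/(-206 + J + a))
s(146) + P(-120, 21) = 146² + 1/(-206 + 21 - 120) = 21316 + 1/(-305) = 21316 - 1/305 = 6501379/305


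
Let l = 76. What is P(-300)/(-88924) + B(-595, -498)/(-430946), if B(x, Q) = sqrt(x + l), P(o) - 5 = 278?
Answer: -283/88924 - I*sqrt(519)/430946 ≈ -0.0031825 - 5.2864e-5*I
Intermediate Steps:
P(o) = 283 (P(o) = 5 + 278 = 283)
B(x, Q) = sqrt(76 + x) (B(x, Q) = sqrt(x + 76) = sqrt(76 + x))
P(-300)/(-88924) + B(-595, -498)/(-430946) = 283/(-88924) + sqrt(76 - 595)/(-430946) = 283*(-1/88924) + sqrt(-519)*(-1/430946) = -283/88924 + (I*sqrt(519))*(-1/430946) = -283/88924 - I*sqrt(519)/430946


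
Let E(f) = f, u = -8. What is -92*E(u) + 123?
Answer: 859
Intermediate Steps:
-92*E(u) + 123 = -92*(-8) + 123 = 736 + 123 = 859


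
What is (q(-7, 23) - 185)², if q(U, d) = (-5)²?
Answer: 25600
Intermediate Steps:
q(U, d) = 25
(q(-7, 23) - 185)² = (25 - 185)² = (-160)² = 25600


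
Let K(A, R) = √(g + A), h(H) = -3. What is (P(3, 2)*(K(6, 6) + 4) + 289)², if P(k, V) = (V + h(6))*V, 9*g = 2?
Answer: 710873/9 - 2248*√14/3 ≈ 76182.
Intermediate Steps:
g = 2/9 (g = (⅑)*2 = 2/9 ≈ 0.22222)
P(k, V) = V*(-3 + V) (P(k, V) = (V - 3)*V = (-3 + V)*V = V*(-3 + V))
K(A, R) = √(2/9 + A)
(P(3, 2)*(K(6, 6) + 4) + 289)² = ((2*(-3 + 2))*(√(2 + 9*6)/3 + 4) + 289)² = ((2*(-1))*(√(2 + 54)/3 + 4) + 289)² = (-2*(√56/3 + 4) + 289)² = (-2*((2*√14)/3 + 4) + 289)² = (-2*(2*√14/3 + 4) + 289)² = (-2*(4 + 2*√14/3) + 289)² = ((-8 - 4*√14/3) + 289)² = (281 - 4*√14/3)²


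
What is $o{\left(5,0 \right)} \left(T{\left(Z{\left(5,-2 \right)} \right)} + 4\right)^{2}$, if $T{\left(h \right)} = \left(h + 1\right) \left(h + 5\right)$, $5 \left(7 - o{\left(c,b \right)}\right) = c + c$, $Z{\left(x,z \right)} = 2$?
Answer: $3125$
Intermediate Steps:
$o{\left(c,b \right)} = 7 - \frac{2 c}{5}$ ($o{\left(c,b \right)} = 7 - \frac{c + c}{5} = 7 - \frac{2 c}{5}$)
$T{\left(h \right)} = \left(1 + h\right) \left(5 + h\right)$
$o{\left(5,0 \right)} \left(T{\left(Z{\left(5,-2 \right)} \right)} + 4\right)^{2} = \left(7 - 2\right) \left(\left(5 + 2^{2} + 6 \cdot 2\right) + 4\right)^{2} = \left(7 - 2\right) \left(\left(5 + 4 + 12\right) + 4\right)^{2} = 5 \left(21 + 4\right)^{2} = 5 \cdot 25^{2} = 5 \cdot 625 = 3125$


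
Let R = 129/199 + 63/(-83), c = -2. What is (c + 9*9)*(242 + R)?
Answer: 315627436/16517 ≈ 19109.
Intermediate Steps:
R = -1830/16517 (R = 129*(1/199) + 63*(-1/83) = 129/199 - 63/83 = -1830/16517 ≈ -0.11079)
(c + 9*9)*(242 + R) = (-2 + 9*9)*(242 - 1830/16517) = (-2 + 81)*(3995284/16517) = 79*(3995284/16517) = 315627436/16517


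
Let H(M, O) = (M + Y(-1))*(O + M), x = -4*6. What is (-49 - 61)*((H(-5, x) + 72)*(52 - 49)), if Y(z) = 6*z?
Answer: -129030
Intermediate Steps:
x = -24
H(M, O) = (-6 + M)*(M + O) (H(M, O) = (M + 6*(-1))*(O + M) = (M - 6)*(M + O) = (-6 + M)*(M + O))
(-49 - 61)*((H(-5, x) + 72)*(52 - 49)) = (-49 - 61)*((((-5)² - 6*(-5) - 6*(-24) - 5*(-24)) + 72)*(52 - 49)) = -110*((25 + 30 + 144 + 120) + 72)*3 = -110*(319 + 72)*3 = -43010*3 = -110*1173 = -129030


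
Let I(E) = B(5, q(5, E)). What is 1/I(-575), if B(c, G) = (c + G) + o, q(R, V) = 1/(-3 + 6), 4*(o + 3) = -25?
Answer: -12/47 ≈ -0.25532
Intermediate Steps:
o = -37/4 (o = -3 + (¼)*(-25) = -3 - 25/4 = -37/4 ≈ -9.2500)
q(R, V) = ⅓ (q(R, V) = 1/3 = ⅓)
B(c, G) = -37/4 + G + c (B(c, G) = (c + G) - 37/4 = (G + c) - 37/4 = -37/4 + G + c)
I(E) = -47/12 (I(E) = -37/4 + ⅓ + 5 = -47/12)
1/I(-575) = 1/(-47/12) = -12/47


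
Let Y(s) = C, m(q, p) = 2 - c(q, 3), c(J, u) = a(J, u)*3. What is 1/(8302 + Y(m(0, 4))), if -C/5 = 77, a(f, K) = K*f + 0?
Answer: 1/7917 ≈ 0.00012631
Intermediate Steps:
a(f, K) = K*f
c(J, u) = 3*J*u (c(J, u) = (u*J)*3 = (J*u)*3 = 3*J*u)
m(q, p) = 2 - 9*q (m(q, p) = 2 - 3*q*3 = 2 - 9*q)
C = -385 (C = -5*77 = -385)
Y(s) = -385
1/(8302 + Y(m(0, 4))) = 1/(8302 - 385) = 1/7917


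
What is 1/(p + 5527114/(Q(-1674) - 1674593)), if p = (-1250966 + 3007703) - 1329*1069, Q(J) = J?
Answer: 1676267/563280530498 ≈ 2.9759e-6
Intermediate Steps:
p = 336036 (p = 1756737 - 1420701 = 336036)
1/(p + 5527114/(Q(-1674) - 1674593)) = 1/(336036 + 5527114/(-1674 - 1674593)) = 1/(336036 + 5527114/(-1676267)) = 1/(336036 + 5527114*(-1/1676267)) = 1/(336036 - 5527114/1676267) = 1/(563280530498/1676267) = 1676267/563280530498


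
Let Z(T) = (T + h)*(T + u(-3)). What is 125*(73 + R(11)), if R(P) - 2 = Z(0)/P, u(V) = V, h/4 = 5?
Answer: 95625/11 ≈ 8693.2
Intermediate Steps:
h = 20 (h = 4*5 = 20)
Z(T) = (-3 + T)*(20 + T) (Z(T) = (T + 20)*(T - 3) = (20 + T)*(-3 + T) = (-3 + T)*(20 + T))
R(P) = 2 - 60/P (R(P) = 2 + (-60 + 0**2 + 17*0)/P = 2 + (-60 + 0 + 0)/P = 2 - 60/P)
125*(73 + R(11)) = 125*(73 + (2 - 60/11)) = 125*(73 - 38/11) = 125*(765/11) = 95625/11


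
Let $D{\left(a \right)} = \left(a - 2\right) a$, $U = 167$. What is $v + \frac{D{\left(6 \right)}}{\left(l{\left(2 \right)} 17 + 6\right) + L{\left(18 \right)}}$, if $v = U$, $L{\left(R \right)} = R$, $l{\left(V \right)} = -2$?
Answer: $\frac{823}{5} \approx 164.6$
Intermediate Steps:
$D{\left(a \right)} = a \left(-2 + a\right)$ ($D{\left(a \right)} = \left(-2 + a\right) a = a \left(-2 + a\right)$)
$v = 167$
$v + \frac{D{\left(6 \right)}}{\left(l{\left(2 \right)} 17 + 6\right) + L{\left(18 \right)}} = 167 + \frac{6 \left(-2 + 6\right)}{\left(\left(-2\right) 17 + 6\right) + 18} = 167 + \frac{6 \cdot 4}{\left(-34 + 6\right) + 18} = 167 + \frac{24}{-28 + 18} = 167 + \frac{24}{-10} = 167 + 24 \left(- \frac{1}{10}\right) = 167 - \frac{12}{5} = \frac{823}{5}$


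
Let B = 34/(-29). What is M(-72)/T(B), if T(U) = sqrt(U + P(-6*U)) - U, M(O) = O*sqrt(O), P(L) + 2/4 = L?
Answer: -25056*I*sqrt(9019)/6707 + 851904*I*sqrt(2)/6707 ≈ -175.15*I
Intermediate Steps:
P(L) = -1/2 + L
B = -34/29 (B = 34*(-1/29) = -34/29 ≈ -1.1724)
M(O) = O**(3/2)
T(U) = sqrt(-1/2 - 5*U) - U (T(U) = sqrt(U + (-1/2 - 6*U)) - U = sqrt(-1/2 - 5*U) - U)
M(-72)/T(B) = (-72)**(3/2)/(sqrt(-2 - 20*(-34/29))/2 - 1*(-34/29)) = (-432*I*sqrt(2))/(sqrt(-2 + 680/29)/2 + 34/29) = (-432*I*sqrt(2))/(sqrt(622/29)/2 + 34/29) = (-432*I*sqrt(2))/((sqrt(18038)/29)/2 + 34/29) = (-432*I*sqrt(2))/(sqrt(18038)/58 + 34/29) = (-432*I*sqrt(2))/(34/29 + sqrt(18038)/58) = -432*I*sqrt(2)/(34/29 + sqrt(18038)/58)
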